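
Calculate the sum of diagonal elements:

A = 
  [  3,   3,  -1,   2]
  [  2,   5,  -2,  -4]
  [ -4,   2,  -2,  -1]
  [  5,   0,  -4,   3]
9

tr(A) = 3 + 5 + -2 + 3 = 9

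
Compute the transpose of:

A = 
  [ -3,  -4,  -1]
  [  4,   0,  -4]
Aᵀ = 
  [ -3,   4]
  [ -4,   0]
  [ -1,  -4]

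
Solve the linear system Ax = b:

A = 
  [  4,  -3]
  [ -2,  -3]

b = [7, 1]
Row reduce the augmented matrix [A|b]:
R2 → R2 + (1/2)·R1
REF = 
  [   4,   -3,    7]
  [   0, -9/2,  9/2]

Back-substitution:
x₂ = (9/2) / (-9/2) = -1
x₁ = (7 - (-3)(-1)) / 4 = 1

x = [1, -1]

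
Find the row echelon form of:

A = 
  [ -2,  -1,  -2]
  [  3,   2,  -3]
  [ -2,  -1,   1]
Row operations:
R2 → R2 + (3/2)·R1
R3 → R3 - (1)·R1

Resulting echelon form:
REF = 
  [ -2,  -1,  -2]
  [  0, 1/2,  -6]
  [  0,   0,   3]

Rank = 3 (number of non-zero pivot rows).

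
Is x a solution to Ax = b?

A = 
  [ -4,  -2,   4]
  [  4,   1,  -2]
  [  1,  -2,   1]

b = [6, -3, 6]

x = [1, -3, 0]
No

Ax = [2, 1, 7] ≠ b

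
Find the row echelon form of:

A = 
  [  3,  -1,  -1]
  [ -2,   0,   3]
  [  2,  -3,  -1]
Row operations:
R2 → R2 + (2/3)·R1
R3 → R3 - (2/3)·R1
R3 → R3 - (7/2)·R2

Resulting echelon form:
REF = 
  [    3,    -1,    -1]
  [    0,  -2/3,   7/3]
  [    0,     0, -17/2]

Rank = 3 (number of non-zero pivot rows).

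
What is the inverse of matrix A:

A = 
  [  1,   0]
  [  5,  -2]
det(A) = (1)(-2) - (0)(5) = -2
For a 2×2 matrix, A⁻¹ = (1/det(A)) · [[d, -b], [-c, a]]
    = (-1/2) · [[-2, 0], [-5, 1]]

A⁻¹ = 
  [   1,    0]
  [ 5/2, -1/2]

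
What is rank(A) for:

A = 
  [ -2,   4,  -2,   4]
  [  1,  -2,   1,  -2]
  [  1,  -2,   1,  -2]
rank(A) = 1

Row reduce:
R2 → R2 + (1/2)·R1
R3 → R3 + (1/2)·R1
REF = 
  [ -2,   4,  -2,   4]
  [  0,   0,   0,   0]
  [  0,   0,   0,   0]
Pivot columns: 1 → 1 pivot.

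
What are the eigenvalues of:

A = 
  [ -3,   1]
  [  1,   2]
tr(A) = -1, det(A) = -7
Characteristic polynomial: λ² - tr(A)λ + det(A) = λ² + λ - 7
λ² + λ - 7 = 0  ⇒  λ = (-1 ± √((1)² - 4·(-7)))/2 = (-1 ± √(29))/2
  = (-1 + √29)/2,  (-1 - √29)/2

λ = (-1 + √29)/2, (-1 - √29)/2  (≈ 2.193, -3.193)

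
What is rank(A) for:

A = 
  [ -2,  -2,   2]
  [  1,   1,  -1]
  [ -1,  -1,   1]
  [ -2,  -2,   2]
rank(A) = 1

Row reduce:
R2 → R2 + (1/2)·R1
R3 → R3 - (1/2)·R1
R4 → R4 - (1)·R1
REF = 
  [ -2,  -2,   2]
  [  0,   0,   0]
  [  0,   0,   0]
  [  0,   0,   0]
Pivot columns: 1 → 1 pivot.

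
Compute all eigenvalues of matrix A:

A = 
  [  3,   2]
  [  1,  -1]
λ = 1 + √6, 1 - √6  (≈ 3.449, -1.449)

tr(A) = 2, det(A) = -5
Characteristic polynomial: λ² - tr(A)λ + det(A) = λ² - 2λ - 5
λ² - 2λ - 5 = 0  ⇒  λ = (2 ± √((-2)² - 4·(-5)))/2 = (2 ± √(24))/2
  = 1 + √6,  1 - √6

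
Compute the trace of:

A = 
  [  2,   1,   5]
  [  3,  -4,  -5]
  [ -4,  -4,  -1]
-3

tr(A) = 2 + -4 + -1 = -3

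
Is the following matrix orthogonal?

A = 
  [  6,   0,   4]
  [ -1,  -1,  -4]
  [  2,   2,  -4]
No

AᵀA = 
  [ 41,   5,  20]
  [  5,   5,  -4]
  [ 20,  -4,  48]
≠ I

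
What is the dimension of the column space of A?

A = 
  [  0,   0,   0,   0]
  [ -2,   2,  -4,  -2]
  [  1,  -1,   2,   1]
Row reduce:
Swap R1 ↔ R2
R3 → R3 + (1/2)·R1
REF = 
  [ -2,   2,  -4,  -2]
  [  0,   0,   0,   0]
  [  0,   0,   0,   0]
Pivot columns: 1 → 1 pivot.
dim(Col(A)) = number of pivot columns = 1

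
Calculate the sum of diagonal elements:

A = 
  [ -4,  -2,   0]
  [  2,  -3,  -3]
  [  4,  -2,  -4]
-11

tr(A) = -4 + -3 + -4 = -11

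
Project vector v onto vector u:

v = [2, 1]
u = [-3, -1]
proj_u(v) = [21/10, 7/10]

v·u = (2)(-3) + (1)(-1) = -7
u·u = (-3)² + (-1)² = 10
proj_u(v) = (v·u / u·u) × u = (-7/10) × u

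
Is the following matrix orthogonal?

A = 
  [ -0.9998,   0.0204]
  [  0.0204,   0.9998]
Yes

AᵀA = 
  [  1,   0]
  [  0,   1]
≈ I (equal to I up to the 4-dp rounding of the entries)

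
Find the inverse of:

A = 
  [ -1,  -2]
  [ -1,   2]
det(A) = (-1)(2) - (-2)(-1) = -4
For a 2×2 matrix, A⁻¹ = (1/det(A)) · [[d, -b], [-c, a]]
    = (-1/4) · [[2, 2], [1, -1]]

A⁻¹ = 
  [-1/2, -1/2]
  [-1/4,  1/4]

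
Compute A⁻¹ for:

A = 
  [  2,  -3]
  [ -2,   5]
det(A) = (2)(5) - (-3)(-2) = 4
For a 2×2 matrix, A⁻¹ = (1/det(A)) · [[d, -b], [-c, a]]
    = (1/4) · [[5, 3], [2, 2]]

A⁻¹ = 
  [5/4, 3/4]
  [1/2, 1/2]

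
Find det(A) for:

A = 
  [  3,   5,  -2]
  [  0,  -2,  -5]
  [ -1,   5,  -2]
Cofactor expansion along row 1:
det(A) = (3)·((-2)(-2) - (-5)(5)) - (5)·((0)(-2) - (-5)(-1)) + (-2)·((0)(5) - (-2)(-1))
  = (3)(29) - (5)(-5) + (-2)(-2)
  = 116

det(A) = 116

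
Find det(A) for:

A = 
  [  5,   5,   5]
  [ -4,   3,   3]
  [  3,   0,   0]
Cofactor expansion along row 1:
det(A) = (5)·((3)(0) - (3)(0)) - (5)·((-4)(0) - (3)(3)) + (5)·((-4)(0) - (3)(3))
  = (5)(0) - (5)(-9) + (5)(-9)
  = 0

det(A) = 0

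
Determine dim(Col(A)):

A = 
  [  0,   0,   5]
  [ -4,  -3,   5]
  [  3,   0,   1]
Row reduce:
Swap R1 ↔ R2
R3 → R3 + (3/4)·R1
Swap R2 ↔ R3
REF = 
  [  -4,   -3,    5]
  [   0, -9/4, 19/4]
  [   0,    0,    5]
Pivot columns: 1, 2, 3 → 3 pivots.
dim(Col(A)) = number of pivot columns = 3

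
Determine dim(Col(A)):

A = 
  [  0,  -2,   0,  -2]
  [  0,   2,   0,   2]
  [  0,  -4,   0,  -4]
dim(Col(A)) = 1

Row reduce:
R2 → R2 + (1)·R1
R3 → R3 - (2)·R1
REF = 
  [  0,  -2,   0,  -2]
  [  0,   0,   0,   0]
  [  0,   0,   0,   0]
Pivot columns: 2 → 1 pivot.
dim(Col(A)) = number of pivot columns = 1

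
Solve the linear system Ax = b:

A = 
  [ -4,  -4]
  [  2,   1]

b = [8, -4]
x = [-2, 0]

Row reduce the augmented matrix [A|b]:
R2 → R2 + (1/2)·R1
REF = 
  [ -4,  -4,   8]
  [  0,  -1,   0]

Back-substitution:
x₂ = 0 / (-1) = 0
x₁ = (8 - (-4)(0)) / (-4) = -2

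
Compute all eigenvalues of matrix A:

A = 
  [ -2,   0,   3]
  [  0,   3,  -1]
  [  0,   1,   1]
λ = -2, 2, 2

Characteristic polynomial: det(λI - A) = λ³ - 2λ² - 4λ + 8
Testing integer divisors of the constant term: p(-2) = 0, so (λ + 2) is a factor:
p(λ) = (λ + 2)(λ² - 4λ + 4)
λ² - 4λ + 4 = (λ - 2)²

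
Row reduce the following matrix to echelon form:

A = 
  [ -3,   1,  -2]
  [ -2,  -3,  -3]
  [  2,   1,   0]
Row operations:
R2 → R2 - (2/3)·R1
R3 → R3 + (2/3)·R1
R3 → R3 + (5/11)·R2

Resulting echelon form:
REF = 
  [    -3,      1,     -2]
  [     0,  -11/3,   -5/3]
  [     0,      0, -23/11]

Rank = 3 (number of non-zero pivot rows).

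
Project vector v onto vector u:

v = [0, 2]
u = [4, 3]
v·u = (0)(4) + (2)(3) = 6
u·u = (4)² + (3)² = 25
proj_u(v) = (v·u / u·u) × u = (6/25) × u

proj_u(v) = [24/25, 18/25]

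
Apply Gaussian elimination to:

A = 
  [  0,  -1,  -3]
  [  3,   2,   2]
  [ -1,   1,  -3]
Row operations:
Swap R1 ↔ R2
R3 → R3 + (1/3)·R1
R3 → R3 + (5/3)·R2

Resulting echelon form:
REF = 
  [    3,     2,     2]
  [    0,    -1,    -3]
  [    0,     0, -22/3]

Rank = 3 (number of non-zero pivot rows).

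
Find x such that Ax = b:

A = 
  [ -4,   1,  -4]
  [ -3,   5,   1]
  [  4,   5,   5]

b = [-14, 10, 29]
x = [1, 2, 3]

Row reduce the augmented matrix [A|b]:
R2 → R2 - (3/4)·R1
R3 → R3 + (1)·R1
R3 → R3 - (24/17)·R2
REF = 
  [     -4,       1,      -4,     -14]
  [      0,    17/4,       4,    41/2]
  [      0,       0,  -79/17, -237/17]

Back-substitution:
x₃ = (-237/17) / (-79/17) = 3
x₂ = (41/2 - (4)(3)) / (17/4) = 2
x₁ = (-14 - (1)(2) - (-4)(3)) / (-4) = 1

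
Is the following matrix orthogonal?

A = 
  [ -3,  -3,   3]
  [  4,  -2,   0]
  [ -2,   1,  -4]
No

AᵀA = 
  [ 29,  -1,  -1]
  [ -1,  14, -13]
  [ -1, -13,  25]
≠ I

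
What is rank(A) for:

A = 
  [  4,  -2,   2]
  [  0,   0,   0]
Row reduce:
(no row operations needed)
REF = 
  [  4,  -2,   2]
  [  0,   0,   0]
Pivot columns: 1 → 1 pivot.

rank(A) = 1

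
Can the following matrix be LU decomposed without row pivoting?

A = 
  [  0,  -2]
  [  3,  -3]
No.
A[1,1] = 0 but A[2,1] = 3 ≠ 0. Any LU with L unit lower triangular has (LU)[1,1] = U[1,1] and (LU)[2,1] = L[2,1]·U[1,1]; matching A forces U[1,1] = 0, which then forces (LU)[2,1] = 0 ≠ 3. A row swap (pivoting) is required.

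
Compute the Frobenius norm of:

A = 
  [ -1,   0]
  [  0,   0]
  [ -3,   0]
||A||_F = 3.162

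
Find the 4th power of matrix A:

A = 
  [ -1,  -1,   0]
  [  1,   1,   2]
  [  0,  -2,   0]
A^4 = 
  [  4,   4,   8]
  [ -4,  12, -16]
  [  8,  16,  16]

A² = A·A:
A²[1,1] = (-1)(-1) + (-1)(1) + (0)(0) = 0
A²[1,2] = (-1)(-1) + (-1)(1) + (0)(-2) = 0
A²[1,3] = (-1)(0) + (-1)(2) + (0)(0) = -2
A²[2,1] = (1)(-1) + (1)(1) + (2)(0) = 0
A²[2,2] = (1)(-1) + (1)(1) + (2)(-2) = -4
A²[2,3] = (1)(0) + (1)(2) + (2)(0) = 2
A²[3,1] = (0)(-1) + (-2)(1) + (0)(0) = -2
A²[3,2] = (0)(-1) + (-2)(1) + (0)(-2) = -2
A²[3,3] = (0)(0) + (-2)(2) + (0)(0) = -4
A² = 
  [  0,   0,  -2]
  [  0,  -4,   2]
  [ -2,  -2,  -4]

A^3 = A^2·A:
A^3[1,1] = (0)(-1) + (0)(1) + (-2)(0) = 0
A^3[1,2] = (0)(-1) + (0)(1) + (-2)(-2) = 4
A^3[1,3] = (0)(0) + (0)(2) + (-2)(0) = 0
A^3[2,1] = (0)(-1) + (-4)(1) + (2)(0) = -4
A^3[2,2] = (0)(-1) + (-4)(1) + (2)(-2) = -8
A^3[2,3] = (0)(0) + (-4)(2) + (2)(0) = -8
A^3[3,1] = (-2)(-1) + (-2)(1) + (-4)(0) = 0
A^3[3,2] = (-2)(-1) + (-2)(1) + (-4)(-2) = 8
A^3[3,3] = (-2)(0) + (-2)(2) + (-4)(0) = -4
A^3 = 
  [  0,   4,   0]
  [ -4,  -8,  -8]
  [  0,   8,  -4]

A^4 = A^3·A:
A^4[1,1] = (0)(-1) + (4)(1) + (0)(0) = 4
A^4[1,2] = (0)(-1) + (4)(1) + (0)(-2) = 4
A^4[1,3] = (0)(0) + (4)(2) + (0)(0) = 8
A^4[2,1] = (-4)(-1) + (-8)(1) + (-8)(0) = -4
A^4[2,2] = (-4)(-1) + (-8)(1) + (-8)(-2) = 12
A^4[2,3] = (-4)(0) + (-8)(2) + (-8)(0) = -16
A^4[3,1] = (0)(-1) + (8)(1) + (-4)(0) = 8
A^4[3,2] = (0)(-1) + (8)(1) + (-4)(-2) = 16
A^4[3,3] = (0)(0) + (8)(2) + (-4)(0) = 16
A^4 = 
  [  4,   4,   8]
  [ -4,  12, -16]
  [  8,  16,  16]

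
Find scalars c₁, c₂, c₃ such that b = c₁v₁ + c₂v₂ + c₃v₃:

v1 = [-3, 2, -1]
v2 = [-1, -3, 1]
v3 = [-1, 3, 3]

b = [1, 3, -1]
c1 = 0, c2 = -1, c3 = 0

b = 0·v1 + -1·v2 + 0·v3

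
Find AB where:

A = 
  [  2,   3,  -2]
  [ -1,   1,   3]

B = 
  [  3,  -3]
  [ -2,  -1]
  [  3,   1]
AB = 
  [ -6, -11]
  [  4,   5]

A is 2×3 and B is 3×2, so AB is 2×2. Each entry is (row of A)·(column of B):
AB[1,1] = (2)(3) + (3)(-2) + (-2)(3) = -6
AB[1,2] = (2)(-3) + (3)(-1) + (-2)(1) = -11
AB[2,1] = (-1)(3) + (1)(-2) + (3)(3) = 4
AB[2,2] = (-1)(-3) + (1)(-1) + (3)(1) = 5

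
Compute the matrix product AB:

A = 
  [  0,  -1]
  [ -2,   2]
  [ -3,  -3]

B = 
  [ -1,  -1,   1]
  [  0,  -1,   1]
A is 3×2 and B is 2×3, so AB is 3×3. Each entry is (row of A)·(column of B):
AB[1,1] = (0)(-1) + (-1)(0) = 0
AB[1,2] = (0)(-1) + (-1)(-1) = 1
AB[1,3] = (0)(1) + (-1)(1) = -1
AB[2,1] = (-2)(-1) + (2)(0) = 2
AB[2,2] = (-2)(-1) + (2)(-1) = 0
AB[2,3] = (-2)(1) + (2)(1) = 0
AB[3,1] = (-3)(-1) + (-3)(0) = 3
AB[3,2] = (-3)(-1) + (-3)(-1) = 6
AB[3,3] = (-3)(1) + (-3)(1) = -6

AB = 
  [  0,   1,  -1]
  [  2,   0,   0]
  [  3,   6,  -6]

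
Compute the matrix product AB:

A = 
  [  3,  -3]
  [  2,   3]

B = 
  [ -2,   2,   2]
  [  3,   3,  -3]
A is 2×2 and B is 2×3, so AB is 2×3. Each entry is (row of A)·(column of B):
AB[1,1] = (3)(-2) + (-3)(3) = -15
AB[1,2] = (3)(2) + (-3)(3) = -3
AB[1,3] = (3)(2) + (-3)(-3) = 15
AB[2,1] = (2)(-2) + (3)(3) = 5
AB[2,2] = (2)(2) + (3)(3) = 13
AB[2,3] = (2)(2) + (3)(-3) = -5

AB = 
  [-15,  -3,  15]
  [  5,  13,  -5]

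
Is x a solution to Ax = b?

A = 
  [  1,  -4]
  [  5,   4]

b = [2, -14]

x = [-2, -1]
Yes

Ax = [2, -14] = b ✓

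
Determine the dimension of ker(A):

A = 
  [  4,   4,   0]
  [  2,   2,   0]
nullity(A) = 2

Row reduce:
R2 → R2 - (1/2)·R1
REF = 
  [  4,   4,   0]
  [  0,   0,   0]
Pivot columns: 1 → 1 pivot.
rank(A) = 1, so nullity(A) = 3 - 1 = 2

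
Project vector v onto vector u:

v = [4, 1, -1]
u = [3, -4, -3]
v·u = (4)(3) + (1)(-4) + (-1)(-3) = 11
u·u = (3)² + (-4)² + (-3)² = 34
proj_u(v) = (v·u / u·u) × u = (11/34) × u

proj_u(v) = [33/34, -22/17, -33/34]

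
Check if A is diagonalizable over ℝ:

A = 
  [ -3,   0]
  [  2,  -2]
Yes

tr(A) = -5, det(A) = 6
Characteristic polynomial: λ² - tr(A)λ + det(A) = λ² + 5λ + 6
λ² + 5λ + 6 = (λ + 3)(λ + 2)
Eigenvalues: -2, -3
λ=-3: alg. mult. = 1, geom. mult. = 2 - rank(A - (-3)I) = 2 - 1 = 1
λ=-2: alg. mult. = 1, geom. mult. = 2 - rank(A - (-2)I) = 2 - 1 = 1
Sum of geometric multiplicities equals n, so A has n independent eigenvectors.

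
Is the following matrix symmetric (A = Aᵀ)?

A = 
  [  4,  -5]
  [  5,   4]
No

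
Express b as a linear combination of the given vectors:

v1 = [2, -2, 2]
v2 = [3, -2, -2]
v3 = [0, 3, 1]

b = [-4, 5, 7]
c1 = 1, c2 = -2, c3 = 1

b = 1·v1 + -2·v2 + 1·v3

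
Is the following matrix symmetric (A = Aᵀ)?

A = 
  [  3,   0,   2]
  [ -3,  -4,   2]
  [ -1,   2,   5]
No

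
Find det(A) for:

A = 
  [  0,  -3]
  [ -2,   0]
For a 2×2 matrix, det = ad - bc = (0)(0) - (-3)(-2) = -6

det(A) = -6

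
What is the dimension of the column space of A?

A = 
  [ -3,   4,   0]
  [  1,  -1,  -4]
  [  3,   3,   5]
dim(Col(A)) = 3

Row reduce:
R2 → R2 + (1/3)·R1
R3 → R3 + (1)·R1
R3 → R3 - (21)·R2
REF = 
  [ -3,   4,   0]
  [  0, 1/3,  -4]
  [  0,   0,  89]
Pivot columns: 1, 2, 3 → 3 pivots.
dim(Col(A)) = number of pivot columns = 3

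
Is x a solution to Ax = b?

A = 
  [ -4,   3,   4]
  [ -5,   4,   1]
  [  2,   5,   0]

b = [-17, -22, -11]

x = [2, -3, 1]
No

Ax = [-13, -21, -11] ≠ b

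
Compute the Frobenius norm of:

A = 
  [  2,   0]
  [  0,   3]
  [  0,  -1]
||A||_F = 3.742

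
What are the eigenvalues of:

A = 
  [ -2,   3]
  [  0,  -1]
tr(A) = -3, det(A) = 2
Characteristic polynomial: λ² - tr(A)λ + det(A) = λ² + 3λ + 2
λ² + 3λ + 2 = (λ + 2)(λ + 1)

λ = -1, -2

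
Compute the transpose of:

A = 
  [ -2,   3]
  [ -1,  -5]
Aᵀ = 
  [ -2,  -1]
  [  3,  -5]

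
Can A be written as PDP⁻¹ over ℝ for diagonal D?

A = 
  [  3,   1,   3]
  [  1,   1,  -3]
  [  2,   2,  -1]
No

Characteristic polynomial: det(λI - A) = λ³ - 3λ² - 2λ - 10
By the rational root theorem any rational root is an integer dividing 10; none of those is a root, so p(λ) has no rational roots and hence (being an irreducible cubic) no repeated roots.
Discriminant of the cubic: Δ = -4792
Δ < 0 ⇒ one real eigenvalue and a complex-conjugate pair: λ ≈ 4.088, -0.5439 + 1.466i, -0.5439 - 1.466i
Has complex eigenvalues (not diagonalizable over ℝ).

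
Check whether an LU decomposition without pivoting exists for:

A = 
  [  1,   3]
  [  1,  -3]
Yes.
A[1,1] = 1 ≠ 0, so Gaussian elimination proceeds without a row swap: multiplier ℓ₂₁ = (1)/(1) = 1, and U[2,2] = -3 - (1)(3) = -6.
L = 
  [  1,   0]
  [  1,   1]
U = 
  [  1,   3]
  [  0,  -6]
Check row 2 of LU: [(1)(1), (1)(3) + (-6)] = [1, -3] = row 2 of A ✓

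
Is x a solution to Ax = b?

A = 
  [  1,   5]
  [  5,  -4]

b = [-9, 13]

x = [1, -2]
Yes

Ax = [-9, 13] = b ✓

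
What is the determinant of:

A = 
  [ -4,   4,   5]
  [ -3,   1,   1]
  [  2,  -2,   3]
44

Cofactor expansion along row 1:
det(A) = (-4)·((1)(3) - (1)(-2)) - (4)·((-3)(3) - (1)(2)) + (5)·((-3)(-2) - (1)(2))
  = (-4)(5) - (4)(-11) + (5)(4)
  = 44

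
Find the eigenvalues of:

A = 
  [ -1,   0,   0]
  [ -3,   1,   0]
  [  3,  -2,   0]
Characteristic polynomial: det(λI - A) = λ³ - λ
The constant term is 0, so λ = 0 is a root: p(λ) = λ(λ² - 1)
λ² - 1 = (λ + 1)(λ - 1)

λ = 0, 1, -1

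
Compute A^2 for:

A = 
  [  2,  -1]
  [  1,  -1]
A² = A·A:
A²[1,1] = (2)(2) + (-1)(1) = 3
A²[1,2] = (2)(-1) + (-1)(-1) = -1
A²[2,1] = (1)(2) + (-1)(1) = 1
A²[2,2] = (1)(-1) + (-1)(-1) = 0
A² = 
  [  3,  -1]
  [  1,   0]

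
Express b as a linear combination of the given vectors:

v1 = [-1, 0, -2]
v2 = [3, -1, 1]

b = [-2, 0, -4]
c1 = 2, c2 = 0

b = 2·v1 + 0·v2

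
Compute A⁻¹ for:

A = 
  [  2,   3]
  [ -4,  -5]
det(A) = (2)(-5) - (3)(-4) = 2
For a 2×2 matrix, A⁻¹ = (1/det(A)) · [[d, -b], [-c, a]]
    = (1/2) · [[-5, -3], [4, 2]]

A⁻¹ = 
  [-5/2, -3/2]
  [   2,    1]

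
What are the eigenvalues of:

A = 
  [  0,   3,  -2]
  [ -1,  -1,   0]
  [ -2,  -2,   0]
λ = 0, (-1 + √5)/2, (-1 - √5)/2  (≈ 0, 0.618, -1.618)

Characteristic polynomial: det(λI - A) = λ³ + λ² - λ
The constant term is 0, so λ = 0 is a root: p(λ) = λ(λ² + λ - 1)
λ² + λ - 1 = 0  ⇒  λ = (-1 ± √((1)² - 4·(-1)))/2 = (-1 ± √(5))/2
  = (-1 + √5)/2,  (-1 - √5)/2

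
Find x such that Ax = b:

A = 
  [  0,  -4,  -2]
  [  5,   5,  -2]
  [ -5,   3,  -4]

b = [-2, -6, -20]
Row reduce the augmented matrix [A|b]:
Swap R1 ↔ R2
R3 → R3 + (1)·R1
R3 → R3 + (2)·R2
REF = 
  [  5,   5,  -2,  -6]
  [  0,  -4,  -2,  -2]
  [  0,   0, -10, -30]

Back-substitution:
x₃ = (-30) / (-10) = 3
x₂ = (-2 - (-2)(3)) / (-4) = -1
x₁ = (-6 - (5)(-1) - (-2)(3)) / 5 = 1

x = [1, -1, 3]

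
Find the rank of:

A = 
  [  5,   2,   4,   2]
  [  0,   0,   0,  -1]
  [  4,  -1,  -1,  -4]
Row reduce:
R3 → R3 - (4/5)·R1
Swap R2 ↔ R3
REF = 
  [    5,     2,     4,     2]
  [    0, -13/5, -21/5, -28/5]
  [    0,     0,     0,    -1]
Pivot columns: 1, 2, 4 → 3 pivots.

rank(A) = 3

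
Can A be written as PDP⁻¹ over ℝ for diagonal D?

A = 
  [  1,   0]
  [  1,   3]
Yes

tr(A) = 4, det(A) = 3
Characteristic polynomial: λ² - tr(A)λ + det(A) = λ² - 4λ + 3
λ² - 4λ + 3 = (λ - 1)(λ - 3)
Eigenvalues: 3, 1
λ=1: alg. mult. = 1, geom. mult. = 2 - rank(A - (1)I) = 2 - 1 = 1
λ=3: alg. mult. = 1, geom. mult. = 2 - rank(A - (3)I) = 2 - 1 = 1
Sum of geometric multiplicities equals n, so A has n independent eigenvectors.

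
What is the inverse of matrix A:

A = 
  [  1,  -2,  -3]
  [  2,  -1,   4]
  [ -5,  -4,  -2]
det(A) = (1)·((-1)(-2) - (4)(-4)) - (-2)·((2)(-2) - (4)(-5)) + (-3)·((2)(-4) - (-1)(-5))
  = (1)(18) - (-2)(16) + (-3)(-13)
  = 89
det(A) = 89 ≠ 0, so A is invertible.

Cofactors Cᵢⱼ = (-1)ⁱ⁺ʲ·Mᵢⱼ:
C = 
  [ 18, -16, -13]
  [  8, -17,  14]
  [-11, -10,   3]

adj(A) = Cᵀ:
adj(A) = 
  [ 18,   8, -11]
  [-16, -17, -10]
  [-13,  14,   3]

A⁻¹ = (1/89) · adj(A):
A⁻¹ = 
  [ 18/89,   8/89, -11/89]
  [-16/89, -17/89, -10/89]
  [-13/89,  14/89,   3/89]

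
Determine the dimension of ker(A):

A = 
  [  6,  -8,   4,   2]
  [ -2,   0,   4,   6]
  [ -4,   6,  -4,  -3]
nullity(A) = 2

Row reduce:
R2 → R2 + (1/3)·R1
R3 → R3 + (2/3)·R1
R3 → R3 + (1/4)·R2
REF = 
  [   6,   -8,    4,    2]
  [   0, -8/3, 16/3, 20/3]
  [   0,    0,    0,    0]
Pivot columns: 1, 2 → 2 pivots.
rank(A) = 2, so nullity(A) = 4 - 2 = 2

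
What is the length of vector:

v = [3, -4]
5

||v||₂ = √((3)² + (-4)²) = √25 = 5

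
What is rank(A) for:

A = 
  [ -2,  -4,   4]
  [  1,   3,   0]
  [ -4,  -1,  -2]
Row reduce:
R2 → R2 + (1/2)·R1
R3 → R3 - (2)·R1
R3 → R3 - (7)·R2
REF = 
  [ -2,  -4,   4]
  [  0,   1,   2]
  [  0,   0, -24]
Pivot columns: 1, 2, 3 → 3 pivots.

rank(A) = 3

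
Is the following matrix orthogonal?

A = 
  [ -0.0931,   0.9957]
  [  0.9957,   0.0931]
Yes

AᵀA = 
  [  1.0001,   0]
  [  0,   1.0001]
≈ I (equal to I up to the 4-dp rounding of the entries)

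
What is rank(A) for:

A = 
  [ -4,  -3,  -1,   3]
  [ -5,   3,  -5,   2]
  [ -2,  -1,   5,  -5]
rank(A) = 3

Row reduce:
R2 → R2 - (5/4)·R1
R3 → R3 - (1/2)·R1
R3 → R3 - (2/27)·R2
REF = 
  [     -4,      -3,      -1,       3]
  [      0,    27/4,   -15/4,    -7/4]
  [      0,       0,    52/9, -172/27]
Pivot columns: 1, 2, 3 → 3 pivots.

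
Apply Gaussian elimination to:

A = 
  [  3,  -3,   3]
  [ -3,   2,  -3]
Row operations:
R2 → R2 + (1)·R1

Resulting echelon form:
REF = 
  [  3,  -3,   3]
  [  0,  -1,   0]

Rank = 2 (number of non-zero pivot rows).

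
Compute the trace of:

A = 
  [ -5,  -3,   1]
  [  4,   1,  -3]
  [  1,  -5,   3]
-1

tr(A) = -5 + 1 + 3 = -1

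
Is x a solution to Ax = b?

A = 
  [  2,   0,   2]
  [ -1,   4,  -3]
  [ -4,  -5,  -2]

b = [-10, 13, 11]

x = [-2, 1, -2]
No

Ax = [-8, 12, 7] ≠ b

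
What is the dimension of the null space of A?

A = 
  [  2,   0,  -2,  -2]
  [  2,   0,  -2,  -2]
nullity(A) = 3

Row reduce:
R2 → R2 - (1)·R1
REF = 
  [  2,   0,  -2,  -2]
  [  0,   0,   0,   0]
Pivot columns: 1 → 1 pivot.
rank(A) = 1, so nullity(A) = 4 - 1 = 3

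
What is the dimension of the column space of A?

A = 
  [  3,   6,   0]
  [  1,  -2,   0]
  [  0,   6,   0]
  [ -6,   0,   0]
dim(Col(A)) = 2

Row reduce:
R2 → R2 - (1/3)·R1
R4 → R4 + (2)·R1
R3 → R3 + (3/2)·R2
R4 → R4 + (3)·R2
REF = 
  [  3,   6,   0]
  [  0,  -4,   0]
  [  0,   0,   0]
  [  0,   0,   0]
Pivot columns: 1, 2 → 2 pivots.
dim(Col(A)) = number of pivot columns = 2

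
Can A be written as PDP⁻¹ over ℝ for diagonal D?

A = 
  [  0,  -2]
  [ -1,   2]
Yes

tr(A) = 2, det(A) = -2
Characteristic polynomial: λ² - tr(A)λ + det(A) = λ² - 2λ - 2
λ² - 2λ - 2 = 0  ⇒  λ = (2 ± √((-2)² - 4·(-2)))/2 = (2 ± √(12))/2
  = 1 + √3,  1 - √3
Eigenvalues: 1 + √3, 1 - √3  (≈ 2.732, -0.7321)
The two irrational eigenvalues are distinct (simple), so each has alg. mult. = geom. mult. = 1.
Sum of geometric multiplicities equals n, so A has n independent eigenvectors.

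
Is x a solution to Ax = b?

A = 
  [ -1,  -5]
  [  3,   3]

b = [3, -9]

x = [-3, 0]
Yes

Ax = [3, -9] = b ✓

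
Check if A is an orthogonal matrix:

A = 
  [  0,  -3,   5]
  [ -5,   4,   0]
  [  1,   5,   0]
No

AᵀA = 
  [ 26, -15,   0]
  [-15,  50, -15]
  [  0, -15,  25]
≠ I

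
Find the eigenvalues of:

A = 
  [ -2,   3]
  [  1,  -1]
λ = (-3 + √13)/2, (-3 - √13)/2  (≈ 0.3028, -3.303)

tr(A) = -3, det(A) = -1
Characteristic polynomial: λ² - tr(A)λ + det(A) = λ² + 3λ - 1
λ² + 3λ - 1 = 0  ⇒  λ = (-3 ± √((3)² - 4·(-1)))/2 = (-3 ± √(13))/2
  = (-3 + √13)/2,  (-3 - √13)/2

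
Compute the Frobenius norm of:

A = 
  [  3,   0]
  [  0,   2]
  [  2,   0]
||A||_F = 4.123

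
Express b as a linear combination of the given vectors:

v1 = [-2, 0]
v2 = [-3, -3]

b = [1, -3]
c1 = -2, c2 = 1

b = -2·v1 + 1·v2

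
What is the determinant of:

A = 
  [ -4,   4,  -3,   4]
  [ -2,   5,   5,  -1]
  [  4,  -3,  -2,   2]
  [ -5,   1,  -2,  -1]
15

Cofactor expansion along row 1: det(A) = a₁₁M₁₁ - a₁₂M₁₂ + a₁₃M₁₃ - a₁₄M₁₄

M₁₁ = det[[5, 5, -1]; [-3, -2, 2]; [1, -2, -1]]
  = (5)·((-2)(-1) - (2)(-2)) - (5)·((-3)(-1) - (2)(1)) + (-1)·((-3)(-2) - (-2)(1))
  = (5)(6) - (5)(1) + (-1)(8)
  = 17
M₁₂ = det[[-2, 5, -1]; [4, -2, 2]; [-5, -2, -1]]
  = (-2)·((-2)(-1) - (2)(-2)) - (5)·((4)(-1) - (2)(-5)) + (-1)·((4)(-2) - (-2)(-5))
  = (-2)(6) - (5)(6) + (-1)(-18)
  = -24
M₁₃ = det[[-2, 5, -1]; [4, -3, 2]; [-5, 1, -1]]
  = (-2)·((-3)(-1) - (2)(1)) - (5)·((4)(-1) - (2)(-5)) + (-1)·((4)(1) - (-3)(-5))
  = (-2)(1) - (5)(6) + (-1)(-11)
  = -21
M₁₄ = det[[-2, 5, 5]; [4, -3, -2]; [-5, 1, -2]]
  = (-2)·((-3)(-2) - (-2)(1)) - (5)·((4)(-2) - (-2)(-5)) + (5)·((4)(1) - (-3)(-5))
  = (-2)(8) - (5)(-18) + (5)(-11)
  = 19

det(A) = (-4)(17) - (4)(-24) + (-3)(-21) - (4)(19) = 15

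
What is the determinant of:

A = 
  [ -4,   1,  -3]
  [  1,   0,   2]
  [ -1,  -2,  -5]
-7

Cofactor expansion along row 1:
det(A) = (-4)·((0)(-5) - (2)(-2)) - (1)·((1)(-5) - (2)(-1)) + (-3)·((1)(-2) - (0)(-1))
  = (-4)(4) - (1)(-3) + (-3)(-2)
  = -7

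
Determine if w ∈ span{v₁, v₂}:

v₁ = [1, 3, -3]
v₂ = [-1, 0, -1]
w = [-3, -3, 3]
No

Form the augmented matrix and row-reduce:
[v₁|v₂|w] = 
  [  1,  -1,  -3]
  [  3,   0,  -3]
  [ -3,  -1,   3]
R2 → R2 - (3)·R1
R3 → R3 + (3)·R1
R3 → R3 + (4/3)·R2
REF = 
  [  1,  -1,  -3]
  [  0,   3,   6]
  [  0,   0,   2]

Row 3 reads [0 0 | 2], i.e. 0 = 2, so the system is inconsistent and w ∉ span{v₁, v₂}.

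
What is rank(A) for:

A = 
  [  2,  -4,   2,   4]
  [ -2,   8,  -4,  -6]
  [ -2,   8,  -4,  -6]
rank(A) = 2

Row reduce:
R2 → R2 + (1)·R1
R3 → R3 + (1)·R1
R3 → R3 - (1)·R2
REF = 
  [  2,  -4,   2,   4]
  [  0,   4,  -2,  -2]
  [  0,   0,   0,   0]
Pivot columns: 1, 2 → 2 pivots.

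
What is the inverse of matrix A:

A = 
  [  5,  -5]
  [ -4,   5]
det(A) = (5)(5) - (-5)(-4) = 5
For a 2×2 matrix, A⁻¹ = (1/det(A)) · [[d, -b], [-c, a]]
    = (1/5) · [[5, 5], [4, 5]]

A⁻¹ = 
  [  1,   1]
  [4/5,   1]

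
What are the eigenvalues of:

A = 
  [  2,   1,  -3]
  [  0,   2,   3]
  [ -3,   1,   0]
Characteristic polynomial: det(λI - A) = λ³ - 4λ² - 8λ + 33
Testing integer divisors of the constant term: p(3) = 0, so (λ - 3) is a factor:
p(λ) = (λ - 3)(λ² - λ - 11)
λ² - λ - 11 = 0  ⇒  λ = (1 ± √((-1)² - 4·(-11)))/2 = (1 ± √(45))/2
  = (1 + 3√5)/2,  (1 - 3√5)/2

λ = 3, (1 + 3√5)/2, (1 - 3√5)/2  (≈ 3, 3.854, -2.854)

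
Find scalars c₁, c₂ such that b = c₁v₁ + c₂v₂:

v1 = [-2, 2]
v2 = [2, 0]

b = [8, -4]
c1 = -2, c2 = 2

b = -2·v1 + 2·v2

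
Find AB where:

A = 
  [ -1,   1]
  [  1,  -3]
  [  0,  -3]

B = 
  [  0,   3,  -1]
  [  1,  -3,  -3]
A is 3×2 and B is 2×3, so AB is 3×3. Each entry is (row of A)·(column of B):
AB[1,1] = (-1)(0) + (1)(1) = 1
AB[1,2] = (-1)(3) + (1)(-3) = -6
AB[1,3] = (-1)(-1) + (1)(-3) = -2
AB[2,1] = (1)(0) + (-3)(1) = -3
AB[2,2] = (1)(3) + (-3)(-3) = 12
AB[2,3] = (1)(-1) + (-3)(-3) = 8
AB[3,1] = (0)(0) + (-3)(1) = -3
AB[3,2] = (0)(3) + (-3)(-3) = 9
AB[3,3] = (0)(-1) + (-3)(-3) = 9

AB = 
  [  1,  -6,  -2]
  [ -3,  12,   8]
  [ -3,   9,   9]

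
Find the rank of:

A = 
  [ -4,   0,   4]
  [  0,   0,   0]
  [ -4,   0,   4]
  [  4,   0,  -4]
rank(A) = 1

Row reduce:
R3 → R3 - (1)·R1
R4 → R4 + (1)·R1
REF = 
  [ -4,   0,   4]
  [  0,   0,   0]
  [  0,   0,   0]
  [  0,   0,   0]
Pivot columns: 1 → 1 pivot.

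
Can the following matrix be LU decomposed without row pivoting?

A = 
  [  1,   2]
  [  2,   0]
Yes.
A[1,1] = 1 ≠ 0, so Gaussian elimination proceeds without a row swap: multiplier ℓ₂₁ = (2)/(1) = 2, and U[2,2] = 0 - (2)(2) = -4.
L = 
  [  1,   0]
  [  2,   1]
U = 
  [  1,   2]
  [  0,  -4]
Check row 2 of LU: [(2)(1), (2)(2) + (-4)] = [2, 0] = row 2 of A ✓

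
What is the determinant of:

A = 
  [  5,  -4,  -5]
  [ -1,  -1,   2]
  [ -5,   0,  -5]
110

Cofactor expansion along row 1:
det(A) = (5)·((-1)(-5) - (2)(0)) - (-4)·((-1)(-5) - (2)(-5)) + (-5)·((-1)(0) - (-1)(-5))
  = (5)(5) - (-4)(15) + (-5)(-5)
  = 110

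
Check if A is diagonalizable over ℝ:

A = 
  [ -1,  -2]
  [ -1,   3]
Yes

tr(A) = 2, det(A) = -5
Characteristic polynomial: λ² - tr(A)λ + det(A) = λ² - 2λ - 5
λ² - 2λ - 5 = 0  ⇒  λ = (2 ± √((-2)² - 4·(-5)))/2 = (2 ± √(24))/2
  = 1 + √6,  1 - √6
Eigenvalues: 1 + √6, 1 - √6  (≈ 3.449, -1.449)
The two irrational eigenvalues are distinct (simple), so each has alg. mult. = geom. mult. = 1.
Sum of geometric multiplicities equals n, so A has n independent eigenvectors.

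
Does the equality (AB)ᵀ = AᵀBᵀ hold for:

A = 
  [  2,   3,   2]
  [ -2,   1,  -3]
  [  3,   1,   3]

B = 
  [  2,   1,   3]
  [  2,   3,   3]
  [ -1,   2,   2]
No

(AB)ᵀ = 
  [  8,   1,   5]
  [ 15,  -5,  12]
  [ 19,  -9,  18]

AᵀBᵀ = 
  [ 11,   7,   0]
  [ 10,  12,   1]
  [ 10,   4,  -2]

The two matrices differ, so (AB)ᵀ ≠ AᵀBᵀ in general. The correct identity is (AB)ᵀ = BᵀAᵀ.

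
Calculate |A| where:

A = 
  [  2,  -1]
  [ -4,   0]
-4

For a 2×2 matrix, det = ad - bc = (2)(0) - (-1)(-4) = -4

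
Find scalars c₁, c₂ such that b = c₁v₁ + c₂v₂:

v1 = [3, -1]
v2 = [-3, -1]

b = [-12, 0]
c1 = -2, c2 = 2

b = -2·v1 + 2·v2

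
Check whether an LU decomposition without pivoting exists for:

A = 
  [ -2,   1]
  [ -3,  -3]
Yes.
A[1,1] = -2 ≠ 0, so Gaussian elimination proceeds without a row swap: multiplier ℓ₂₁ = (-3)/(-2) = 3/2, and U[2,2] = -3 - (3/2)(1) = -9/2.
L = 
  [  1,   0]
  [3/2,   1]
U = 
  [  -2,    1]
  [   0, -9/2]
Check row 2 of LU: [(3/2)(-2), (3/2)(1) + (-9/2)] = [-3, -3] = row 2 of A ✓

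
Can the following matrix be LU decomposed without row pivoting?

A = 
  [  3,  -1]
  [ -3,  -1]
Yes.
A[1,1] = 3 ≠ 0, so Gaussian elimination proceeds without a row swap: multiplier ℓ₂₁ = (-3)/(3) = -1, and U[2,2] = -1 - (-1)(-1) = -2.
L = 
  [  1,   0]
  [ -1,   1]
U = 
  [  3,  -1]
  [  0,  -2]
Check row 2 of LU: [(-1)(3), (-1)(-1) + (-2)] = [-3, -1] = row 2 of A ✓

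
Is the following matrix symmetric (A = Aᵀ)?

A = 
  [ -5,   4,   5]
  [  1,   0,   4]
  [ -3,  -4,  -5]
No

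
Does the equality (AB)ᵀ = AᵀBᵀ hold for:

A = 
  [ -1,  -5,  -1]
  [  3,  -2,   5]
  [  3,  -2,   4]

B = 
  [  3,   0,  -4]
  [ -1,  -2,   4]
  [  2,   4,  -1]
No

(AB)ᵀ = 
  [  0,  21,  19]
  [  6,  24,  20]
  [-15, -25, -24]

AᵀBᵀ = 
  [-15,   7,   7]
  [ -7,   1, -16]
  [-19,   7,  14]

The two matrices differ, so (AB)ᵀ ≠ AᵀBᵀ in general. The correct identity is (AB)ᵀ = BᵀAᵀ.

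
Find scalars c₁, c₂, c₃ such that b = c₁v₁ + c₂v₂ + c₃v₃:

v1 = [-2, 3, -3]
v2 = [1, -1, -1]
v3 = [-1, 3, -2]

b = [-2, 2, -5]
c1 = 2, c2 = 1, c3 = -1

b = 2·v1 + 1·v2 + -1·v3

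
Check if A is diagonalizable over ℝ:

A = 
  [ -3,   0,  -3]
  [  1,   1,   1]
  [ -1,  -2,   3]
Yes

Characteristic polynomial: det(λI - A) = λ³ - λ² - 10λ + 12
Testing integer divisors of the constant term: p(3) = 0, so (λ - 3) is a factor:
p(λ) = (λ - 3)(λ² + 2λ - 4)
λ² + 2λ - 4 = 0  ⇒  λ = (-2 ± √((2)² - 4·(-4)))/2 = (-2 ± √(20))/2
  = -1 + √5,  -1 - √5
Eigenvalues: 3, -1 + √5, -1 - √5  (≈ 3, 1.236, -3.236)
The two irrational eigenvalues are distinct (simple), so each has alg. mult. = geom. mult. = 1.
λ=3: alg. mult. = 1, geom. mult. = 3 - rank(A - (3)I) = 3 - 2 = 1
Sum of geometric multiplicities equals n, so A has n independent eigenvectors.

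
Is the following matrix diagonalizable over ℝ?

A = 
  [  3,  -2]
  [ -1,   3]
Yes

tr(A) = 6, det(A) = 7
Characteristic polynomial: λ² - tr(A)λ + det(A) = λ² - 6λ + 7
λ² - 6λ + 7 = 0  ⇒  λ = (6 ± √((-6)² - 4·(7)))/2 = (6 ± √(8))/2
  = 3 + √2,  3 - √2
Eigenvalues: 3 + √2, 3 - √2  (≈ 4.414, 1.586)
The two irrational eigenvalues are distinct (simple), so each has alg. mult. = geom. mult. = 1.
Sum of geometric multiplicities equals n, so A has n independent eigenvectors.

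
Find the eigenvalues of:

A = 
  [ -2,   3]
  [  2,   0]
λ = -1 + √7, -1 - √7  (≈ 1.646, -3.646)

tr(A) = -2, det(A) = -6
Characteristic polynomial: λ² - tr(A)λ + det(A) = λ² + 2λ - 6
λ² + 2λ - 6 = 0  ⇒  λ = (-2 ± √((2)² - 4·(-6)))/2 = (-2 ± √(28))/2
  = -1 + √7,  -1 - √7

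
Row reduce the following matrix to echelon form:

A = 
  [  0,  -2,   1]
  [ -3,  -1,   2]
Row operations:
Swap R1 ↔ R2

Resulting echelon form:
REF = 
  [ -3,  -1,   2]
  [  0,  -2,   1]

Rank = 2 (number of non-zero pivot rows).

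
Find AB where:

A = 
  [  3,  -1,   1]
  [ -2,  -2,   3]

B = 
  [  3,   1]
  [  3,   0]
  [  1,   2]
AB = 
  [  7,   5]
  [ -9,   4]

A is 2×3 and B is 3×2, so AB is 2×2. Each entry is (row of A)·(column of B):
AB[1,1] = (3)(3) + (-1)(3) + (1)(1) = 7
AB[1,2] = (3)(1) + (-1)(0) + (1)(2) = 5
AB[2,1] = (-2)(3) + (-2)(3) + (3)(1) = -9
AB[2,2] = (-2)(1) + (-2)(0) + (3)(2) = 4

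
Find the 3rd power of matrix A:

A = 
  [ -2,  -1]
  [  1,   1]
A^3 = 
  [ -5,  -2]
  [  2,   1]

A² = A·A:
A²[1,1] = (-2)(-2) + (-1)(1) = 3
A²[1,2] = (-2)(-1) + (-1)(1) = 1
A²[2,1] = (1)(-2) + (1)(1) = -1
A²[2,2] = (1)(-1) + (1)(1) = 0
A² = 
  [  3,   1]
  [ -1,   0]

A^3 = A^2·A:
A^3[1,1] = (3)(-2) + (1)(1) = -5
A^3[1,2] = (3)(-1) + (1)(1) = -2
A^3[2,1] = (-1)(-2) + (0)(1) = 2
A^3[2,2] = (-1)(-1) + (0)(1) = 1
A^3 = 
  [ -5,  -2]
  [  2,   1]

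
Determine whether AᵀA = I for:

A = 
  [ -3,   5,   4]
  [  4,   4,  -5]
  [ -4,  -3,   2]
No

AᵀA = 
  [ 41,  13, -40]
  [ 13,  50,  -6]
  [-40,  -6,  45]
≠ I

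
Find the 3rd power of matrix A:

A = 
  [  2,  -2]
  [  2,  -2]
A^3 = 
  [  0,   0]
  [  0,   0]

A² = A·A:
A²[1,1] = (2)(2) + (-2)(2) = 0
A²[1,2] = (2)(-2) + (-2)(-2) = 0
A²[2,1] = (2)(2) + (-2)(2) = 0
A²[2,2] = (2)(-2) + (-2)(-2) = 0
A² = 
  [  0,   0]
  [  0,   0]

A^3 = A^2·A:
A^3[1,1] = (0)(2) + (0)(2) = 0
A^3[1,2] = (0)(-2) + (0)(-2) = 0
A^3[2,1] = (0)(2) + (0)(2) = 0
A^3[2,2] = (0)(-2) + (0)(-2) = 0
A^3 = 
  [  0,   0]
  [  0,   0]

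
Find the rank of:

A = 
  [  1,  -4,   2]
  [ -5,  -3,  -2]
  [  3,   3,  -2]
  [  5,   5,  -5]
rank(A) = 3

Row reduce:
R2 → R2 + (5)·R1
R3 → R3 - (3)·R1
R4 → R4 - (5)·R1
R3 → R3 + (15/23)·R2
R4 → R4 + (25/23)·R2
R4 → R4 - (145/64)·R3
REF = 
  [     1,     -4,      2]
  [     0,    -23,      8]
  [     0,      0, -64/23]
  [     0,      0,      0]
Pivot columns: 1, 2, 3 → 3 pivots.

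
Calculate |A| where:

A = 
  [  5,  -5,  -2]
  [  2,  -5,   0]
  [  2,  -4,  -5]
71

Cofactor expansion along row 1:
det(A) = (5)·((-5)(-5) - (0)(-4)) - (-5)·((2)(-5) - (0)(2)) + (-2)·((2)(-4) - (-5)(2))
  = (5)(25) - (-5)(-10) + (-2)(2)
  = 71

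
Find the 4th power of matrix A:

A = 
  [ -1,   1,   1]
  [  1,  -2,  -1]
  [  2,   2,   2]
A^4 = 
  [ 21,  -7,  -1]
  [-31,  16,   7]
  [ 22,  10,  18]

A² = A·A:
A²[1,1] = (-1)(-1) + (1)(1) + (1)(2) = 4
A²[1,2] = (-1)(1) + (1)(-2) + (1)(2) = -1
A²[1,3] = (-1)(1) + (1)(-1) + (1)(2) = 0
A²[2,1] = (1)(-1) + (-2)(1) + (-1)(2) = -5
A²[2,2] = (1)(1) + (-2)(-2) + (-1)(2) = 3
A²[2,3] = (1)(1) + (-2)(-1) + (-1)(2) = 1
A²[3,1] = (2)(-1) + (2)(1) + (2)(2) = 4
A²[3,2] = (2)(1) + (2)(-2) + (2)(2) = 2
A²[3,3] = (2)(1) + (2)(-1) + (2)(2) = 4
A² = 
  [  4,  -1,   0]
  [ -5,   3,   1]
  [  4,   2,   4]

A^3 = A^2·A:
A^3[1,1] = (4)(-1) + (-1)(1) + (0)(2) = -5
A^3[1,2] = (4)(1) + (-1)(-2) + (0)(2) = 6
A^3[1,3] = (4)(1) + (-1)(-1) + (0)(2) = 5
A^3[2,1] = (-5)(-1) + (3)(1) + (1)(2) = 10
A^3[2,2] = (-5)(1) + (3)(-2) + (1)(2) = -9
A^3[2,3] = (-5)(1) + (3)(-1) + (1)(2) = -6
A^3[3,1] = (4)(-1) + (2)(1) + (4)(2) = 6
A^3[3,2] = (4)(1) + (2)(-2) + (4)(2) = 8
A^3[3,3] = (4)(1) + (2)(-1) + (4)(2) = 10
A^3 = 
  [ -5,   6,   5]
  [ 10,  -9,  -6]
  [  6,   8,  10]

A^4 = A^3·A:
A^4[1,1] = (-5)(-1) + (6)(1) + (5)(2) = 21
A^4[1,2] = (-5)(1) + (6)(-2) + (5)(2) = -7
A^4[1,3] = (-5)(1) + (6)(-1) + (5)(2) = -1
A^4[2,1] = (10)(-1) + (-9)(1) + (-6)(2) = -31
A^4[2,2] = (10)(1) + (-9)(-2) + (-6)(2) = 16
A^4[2,3] = (10)(1) + (-9)(-1) + (-6)(2) = 7
A^4[3,1] = (6)(-1) + (8)(1) + (10)(2) = 22
A^4[3,2] = (6)(1) + (8)(-2) + (10)(2) = 10
A^4[3,3] = (6)(1) + (8)(-1) + (10)(2) = 18
A^4 = 
  [ 21,  -7,  -1]
  [-31,  16,   7]
  [ 22,  10,  18]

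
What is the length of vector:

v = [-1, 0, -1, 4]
4.243

||v||₂ = √((-1)² + (0)² + (-1)² + (4)²) = √18 = 4.243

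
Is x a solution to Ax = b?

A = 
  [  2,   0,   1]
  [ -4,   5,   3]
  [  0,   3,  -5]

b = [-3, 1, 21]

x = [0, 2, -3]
Yes

Ax = [-3, 1, 21] = b ✓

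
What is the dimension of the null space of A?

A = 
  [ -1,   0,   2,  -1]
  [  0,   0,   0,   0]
nullity(A) = 3

Row reduce:
(no row operations needed)
REF = 
  [ -1,   0,   2,  -1]
  [  0,   0,   0,   0]
Pivot columns: 1 → 1 pivot.
rank(A) = 1, so nullity(A) = 4 - 1 = 3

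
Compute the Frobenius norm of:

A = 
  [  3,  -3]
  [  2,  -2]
||A||_F = 5.099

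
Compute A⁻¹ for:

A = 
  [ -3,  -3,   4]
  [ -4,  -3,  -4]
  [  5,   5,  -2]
det(A) = (-3)·((-3)(-2) - (-4)(5)) - (-3)·((-4)(-2) - (-4)(5)) + (4)·((-4)(5) - (-3)(5))
  = (-3)(26) - (-3)(28) + (4)(-5)
  = -14
det(A) = -14 ≠ 0, so A is invertible.

Cofactors Cᵢⱼ = (-1)ⁱ⁺ʲ·Mᵢⱼ:
C = 
  [ 26, -28,  -5]
  [ 14, -14,   0]
  [ 24, -28,  -3]

adj(A) = Cᵀ:
adj(A) = 
  [ 26,  14,  24]
  [-28, -14, -28]
  [ -5,   0,  -3]

A⁻¹ = (-1/14) · adj(A):
A⁻¹ = 
  [-13/7,    -1, -12/7]
  [    2,     1,     2]
  [ 5/14,     0,  3/14]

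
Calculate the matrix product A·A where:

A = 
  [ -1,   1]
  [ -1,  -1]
A² = A·A:
A²[1,1] = (-1)(-1) + (1)(-1) = 0
A²[1,2] = (-1)(1) + (1)(-1) = -2
A²[2,1] = (-1)(-1) + (-1)(-1) = 2
A²[2,2] = (-1)(1) + (-1)(-1) = 0
A² = 
  [  0,  -2]
  [  2,   0]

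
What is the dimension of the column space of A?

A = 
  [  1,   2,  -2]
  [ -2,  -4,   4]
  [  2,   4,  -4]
Row reduce:
R2 → R2 + (2)·R1
R3 → R3 - (2)·R1
REF = 
  [  1,   2,  -2]
  [  0,   0,   0]
  [  0,   0,   0]
Pivot columns: 1 → 1 pivot.
dim(Col(A)) = number of pivot columns = 1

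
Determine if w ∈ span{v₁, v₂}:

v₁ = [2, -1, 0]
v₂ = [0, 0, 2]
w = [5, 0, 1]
No

Form the augmented matrix and row-reduce:
[v₁|v₂|w] = 
  [  2,   0,   5]
  [ -1,   0,   0]
  [  0,   2,   1]
R2 → R2 + (1/2)·R1
Swap R2 ↔ R3
REF = 
  [  2,   0,   5]
  [  0,   2,   1]
  [  0,   0, 5/2]

Row 3 reads [0 0 | 5/2], i.e. 0 = 5/2, so the system is inconsistent and w ∉ span{v₁, v₂}.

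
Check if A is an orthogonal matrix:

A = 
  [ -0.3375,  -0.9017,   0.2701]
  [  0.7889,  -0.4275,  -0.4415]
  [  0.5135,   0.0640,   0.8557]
Yes

AᵀA = 
  [  1,  -0.0001,  -0.0001]
  [ -0.0001,   0.9999,   0]
  [ -0.0001,   0,   1.0001]
≈ I (equal to I up to the 4-dp rounding of the entries)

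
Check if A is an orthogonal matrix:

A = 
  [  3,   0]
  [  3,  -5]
No

AᵀA = 
  [ 18, -15]
  [-15,  25]
≠ I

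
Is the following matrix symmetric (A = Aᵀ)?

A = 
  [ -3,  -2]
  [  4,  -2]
No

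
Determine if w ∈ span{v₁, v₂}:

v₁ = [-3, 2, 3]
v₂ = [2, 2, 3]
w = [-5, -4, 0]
No

Form the augmented matrix and row-reduce:
[v₁|v₂|w] = 
  [ -3,   2,  -5]
  [  2,   2,  -4]
  [  3,   3,   0]
R2 → R2 + (2/3)·R1
R3 → R3 + (1)·R1
R3 → R3 - (3/2)·R2
REF = 
  [   -3,     2,    -5]
  [    0,  10/3, -22/3]
  [    0,     0,     6]

Row 3 reads [0 0 | 6], i.e. 0 = 6, so the system is inconsistent and w ∉ span{v₁, v₂}.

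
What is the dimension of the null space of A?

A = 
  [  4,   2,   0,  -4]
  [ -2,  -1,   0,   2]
nullity(A) = 3

Row reduce:
R2 → R2 + (1/2)·R1
REF = 
  [  4,   2,   0,  -4]
  [  0,   0,   0,   0]
Pivot columns: 1 → 1 pivot.
rank(A) = 1, so nullity(A) = 4 - 1 = 3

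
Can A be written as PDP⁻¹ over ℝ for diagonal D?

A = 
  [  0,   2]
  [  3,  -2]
Yes

tr(A) = -2, det(A) = -6
Characteristic polynomial: λ² - tr(A)λ + det(A) = λ² + 2λ - 6
λ² + 2λ - 6 = 0  ⇒  λ = (-2 ± √((2)² - 4·(-6)))/2 = (-2 ± √(28))/2
  = -1 + √7,  -1 - √7
Eigenvalues: -1 + √7, -1 - √7  (≈ 1.646, -3.646)
The two irrational eigenvalues are distinct (simple), so each has alg. mult. = geom. mult. = 1.
Sum of geometric multiplicities equals n, so A has n independent eigenvectors.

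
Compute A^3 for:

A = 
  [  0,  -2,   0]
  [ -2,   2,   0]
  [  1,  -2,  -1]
A² = A·A:
A²[1,1] = (0)(0) + (-2)(-2) + (0)(1) = 4
A²[1,2] = (0)(-2) + (-2)(2) + (0)(-2) = -4
A²[1,3] = (0)(0) + (-2)(0) + (0)(-1) = 0
A²[2,1] = (-2)(0) + (2)(-2) + (0)(1) = -4
A²[2,2] = (-2)(-2) + (2)(2) + (0)(-2) = 8
A²[2,3] = (-2)(0) + (2)(0) + (0)(-1) = 0
A²[3,1] = (1)(0) + (-2)(-2) + (-1)(1) = 3
A²[3,2] = (1)(-2) + (-2)(2) + (-1)(-2) = -4
A²[3,3] = (1)(0) + (-2)(0) + (-1)(-1) = 1
A² = 
  [  4,  -4,   0]
  [ -4,   8,   0]
  [  3,  -4,   1]

A^3 = A^2·A:
A^3[1,1] = (4)(0) + (-4)(-2) + (0)(1) = 8
A^3[1,2] = (4)(-2) + (-4)(2) + (0)(-2) = -16
A^3[1,3] = (4)(0) + (-4)(0) + (0)(-1) = 0
A^3[2,1] = (-4)(0) + (8)(-2) + (0)(1) = -16
A^3[2,2] = (-4)(-2) + (8)(2) + (0)(-2) = 24
A^3[2,3] = (-4)(0) + (8)(0) + (0)(-1) = 0
A^3[3,1] = (3)(0) + (-4)(-2) + (1)(1) = 9
A^3[3,2] = (3)(-2) + (-4)(2) + (1)(-2) = -16
A^3[3,3] = (3)(0) + (-4)(0) + (1)(-1) = -1
A^3 = 
  [  8, -16,   0]
  [-16,  24,   0]
  [  9, -16,  -1]

Therefore
A^3 = 
  [  8, -16,   0]
  [-16,  24,   0]
  [  9, -16,  -1]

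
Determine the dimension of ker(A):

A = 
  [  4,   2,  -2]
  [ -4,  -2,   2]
nullity(A) = 2

Row reduce:
R2 → R2 + (1)·R1
REF = 
  [  4,   2,  -2]
  [  0,   0,   0]
Pivot columns: 1 → 1 pivot.
rank(A) = 1, so nullity(A) = 3 - 1 = 2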